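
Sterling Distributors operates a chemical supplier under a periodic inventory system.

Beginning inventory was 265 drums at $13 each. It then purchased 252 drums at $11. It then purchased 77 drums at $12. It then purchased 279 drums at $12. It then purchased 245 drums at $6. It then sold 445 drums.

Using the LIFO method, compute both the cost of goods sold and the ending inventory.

Sale 1 (445) [LIFO — newest first]: 245 @ $6 + 200 @ $12 = $3,870
Ending inventory: 265 @ $13 + 252 @ $11 + 77 @ $12 + 79 @ $12 = $8,089

COGS = $3,870; ending inventory = $8,089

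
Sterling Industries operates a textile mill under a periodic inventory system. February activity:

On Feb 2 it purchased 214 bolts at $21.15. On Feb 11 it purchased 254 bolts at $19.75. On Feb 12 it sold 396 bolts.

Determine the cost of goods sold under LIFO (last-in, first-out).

COGS = $8,019.80

Feb 12, 396 sold [LIFO — newest first]: 254 @ $19.75 + 142 @ $21.15 = $8,019.80
Ending inventory: 72 @ $21.15 = $1,522.80
Check: goods available $9,542.60 = COGS $8,019.80 + ending $1,522.80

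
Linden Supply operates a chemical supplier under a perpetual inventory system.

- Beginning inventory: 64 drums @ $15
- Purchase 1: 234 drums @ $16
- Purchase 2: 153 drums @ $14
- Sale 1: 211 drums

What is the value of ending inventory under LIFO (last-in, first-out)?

Ending inventory = $3,776

Sale 1 (211) [LIFO — newest first]: 153 @ $14 + 58 @ $16 = $3,070
Ending inventory: 64 @ $15 + 176 @ $16 = $3,776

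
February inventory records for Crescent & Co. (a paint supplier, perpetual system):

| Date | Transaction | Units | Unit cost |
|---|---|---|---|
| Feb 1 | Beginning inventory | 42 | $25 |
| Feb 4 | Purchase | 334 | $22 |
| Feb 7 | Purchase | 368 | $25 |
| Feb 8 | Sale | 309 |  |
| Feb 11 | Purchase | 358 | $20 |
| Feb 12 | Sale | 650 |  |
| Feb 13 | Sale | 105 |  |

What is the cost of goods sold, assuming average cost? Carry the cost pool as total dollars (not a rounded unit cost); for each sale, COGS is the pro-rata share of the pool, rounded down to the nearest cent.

After Feb 1: 42 on hand, pool $1,050.00 (≈ $25.0000 each)
After Feb 4: 376 on hand, pool $8,398.00 (≈ $22.3351 each)
After Feb 7: 744 on hand, pool $17,598.00 (≈ $23.6532 each)
Feb 8, sell 309: 309/744 × $17,598.00 → $7,308.84
After Feb 11: 793 on hand, pool $17,449.16 (≈ $22.0040 each)
Feb 12, sell 650: 650/793 × $17,449.16 → $14,302.59
Feb 13, sell 105: 105/143 × $3,146.57 → $2,310.41
Total COGS = $7,308.84 + $14,302.59 + $2,310.41 = $23,921.84
Ending inventory (cost pool remaining) = $836.16

COGS = $23,921.84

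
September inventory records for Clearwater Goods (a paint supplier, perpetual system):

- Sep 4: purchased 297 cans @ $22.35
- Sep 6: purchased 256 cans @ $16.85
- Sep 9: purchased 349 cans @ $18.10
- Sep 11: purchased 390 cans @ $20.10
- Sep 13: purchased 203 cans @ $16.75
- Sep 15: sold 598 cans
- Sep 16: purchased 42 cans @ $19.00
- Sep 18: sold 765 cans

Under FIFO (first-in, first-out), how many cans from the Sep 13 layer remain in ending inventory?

Sep 15, 598 sold [FIFO — oldest first]: 297 @ $22.35 + 256 @ $16.85 + 45 @ $18.10 = $11,766.05
Sep 18, 765 sold [FIFO — oldest first]: 304 @ $18.10 + 390 @ $20.10 + 71 @ $16.75 = $14,530.65
Total COGS = $11,766.05 + $14,530.65 = $26,296.70
Ending inventory: 132 @ $16.75 + 42 @ $19.00 = $3,009.00
Check: goods available $29,305.70 = COGS $26,296.70 + ending $3,009.00

132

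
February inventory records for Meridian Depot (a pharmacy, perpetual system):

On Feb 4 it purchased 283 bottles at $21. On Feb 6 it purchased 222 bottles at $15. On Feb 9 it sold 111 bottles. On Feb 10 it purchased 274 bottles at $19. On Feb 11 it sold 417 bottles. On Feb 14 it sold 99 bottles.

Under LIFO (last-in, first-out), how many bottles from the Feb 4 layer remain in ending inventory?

152

Feb 9, 111 sold [LIFO — newest first]: 111 @ $15 = $1,665
Feb 11, 417 sold [LIFO — newest first]: 274 @ $19 + 111 @ $15 + 32 @ $21 = $7,543
Feb 14, 99 sold [LIFO — newest first]: 99 @ $21 = $2,079
Total COGS = $1,665 + $7,543 + $2,079 = $11,287
Ending inventory: 152 @ $21 = $3,192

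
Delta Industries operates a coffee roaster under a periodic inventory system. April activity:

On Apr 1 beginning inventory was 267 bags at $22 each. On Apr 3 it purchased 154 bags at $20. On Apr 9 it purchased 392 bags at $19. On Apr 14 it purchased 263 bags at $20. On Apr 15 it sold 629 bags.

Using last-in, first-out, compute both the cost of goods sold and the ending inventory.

COGS = $12,214; ending inventory = $9,448

Apr 15, 629 sold [LIFO — newest first]: 263 @ $20 + 366 @ $19 = $12,214
Ending inventory: 267 @ $22 + 154 @ $20 + 26 @ $19 = $9,448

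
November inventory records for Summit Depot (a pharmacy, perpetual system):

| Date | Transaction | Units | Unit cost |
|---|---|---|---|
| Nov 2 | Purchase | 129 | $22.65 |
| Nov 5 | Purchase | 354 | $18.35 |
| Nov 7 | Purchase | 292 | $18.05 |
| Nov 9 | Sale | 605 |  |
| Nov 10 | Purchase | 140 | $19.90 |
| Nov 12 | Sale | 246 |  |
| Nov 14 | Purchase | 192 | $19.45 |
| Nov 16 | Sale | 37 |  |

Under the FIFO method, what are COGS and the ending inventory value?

COGS = $16,937.05; ending inventory = $4,271.70

Nov 9, 605 sold [FIFO — oldest first]: 129 @ $22.65 + 354 @ $18.35 + 122 @ $18.05 = $11,619.85
Nov 12, 246 sold [FIFO — oldest first]: 170 @ $18.05 + 76 @ $19.90 = $4,580.90
Nov 16, 37 sold [FIFO — oldest first]: 37 @ $19.90 = $736.30
Total COGS = $11,619.85 + $4,580.90 + $736.30 = $16,937.05
Ending inventory: 27 @ $19.90 + 192 @ $19.45 = $4,271.70
Check: goods available $21,208.75 = COGS $16,937.05 + ending $4,271.70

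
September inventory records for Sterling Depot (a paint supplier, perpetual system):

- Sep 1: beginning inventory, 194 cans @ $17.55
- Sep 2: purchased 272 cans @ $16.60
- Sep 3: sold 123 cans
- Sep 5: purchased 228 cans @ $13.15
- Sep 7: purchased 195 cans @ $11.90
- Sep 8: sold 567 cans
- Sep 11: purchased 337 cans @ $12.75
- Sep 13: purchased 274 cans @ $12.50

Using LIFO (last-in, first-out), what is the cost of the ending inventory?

Ending inventory = $11,209.45

Sep 3, 123 sold [LIFO — newest first]: 123 @ $16.60 = $2,041.80
Sep 8, 567 sold [LIFO — newest first]: 195 @ $11.90 + 228 @ $13.15 + 144 @ $16.60 = $7,709.10
Total COGS = $2,041.80 + $7,709.10 = $9,750.90
Ending inventory: 194 @ $17.55 + 5 @ $16.60 + 337 @ $12.75 + 274 @ $12.50 = $11,209.45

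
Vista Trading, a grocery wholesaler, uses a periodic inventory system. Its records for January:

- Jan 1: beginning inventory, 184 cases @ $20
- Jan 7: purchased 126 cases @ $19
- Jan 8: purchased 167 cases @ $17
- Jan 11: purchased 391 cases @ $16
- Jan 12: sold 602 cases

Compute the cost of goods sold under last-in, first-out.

Jan 12, 602 sold [LIFO — newest first]: 391 @ $16 + 167 @ $17 + 44 @ $19 = $9,931
Ending inventory: 184 @ $20 + 82 @ $19 = $5,238

COGS = $9,931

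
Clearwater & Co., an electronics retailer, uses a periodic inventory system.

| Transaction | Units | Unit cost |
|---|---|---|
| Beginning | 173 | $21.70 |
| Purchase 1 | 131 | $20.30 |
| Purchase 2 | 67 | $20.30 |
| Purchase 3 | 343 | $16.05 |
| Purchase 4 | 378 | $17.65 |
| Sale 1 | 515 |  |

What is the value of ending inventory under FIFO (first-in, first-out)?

Sale 1 (515) [FIFO — oldest first]: 173 @ $21.70 + 131 @ $20.30 + 67 @ $20.30 + 144 @ $16.05 = $10,084.70
Ending inventory: 199 @ $16.05 + 378 @ $17.65 = $9,865.65

Ending inventory = $9,865.65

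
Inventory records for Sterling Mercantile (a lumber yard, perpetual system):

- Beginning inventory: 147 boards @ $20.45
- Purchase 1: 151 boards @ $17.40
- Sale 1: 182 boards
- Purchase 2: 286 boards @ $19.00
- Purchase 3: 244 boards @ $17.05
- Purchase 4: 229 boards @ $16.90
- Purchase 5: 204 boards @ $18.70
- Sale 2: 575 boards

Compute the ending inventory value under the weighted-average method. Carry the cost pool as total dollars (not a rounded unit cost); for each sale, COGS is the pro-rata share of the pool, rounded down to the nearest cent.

After Beginning: 147 on hand, pool $3,006.15 (≈ $20.4500 each)
After Purchase 1: 298 on hand, pool $5,633.55 (≈ $18.9045 each)
Sale 1, sell 182: 182/298 × $5,633.55 → $3,440.62
After Purchase 2: 402 on hand, pool $7,626.93 (≈ $18.9725 each)
After Purchase 3: 646 on hand, pool $11,787.13 (≈ $18.2463 each)
After Purchase 4: 875 on hand, pool $15,657.23 (≈ $17.8940 each)
After Purchase 5: 1079 on hand, pool $19,472.03 (≈ $18.0464 each)
Sale 2, sell 575: 575/1079 × $19,472.03 → $10,376.66
Total COGS = $3,440.62 + $10,376.66 = $13,817.28
Ending inventory (cost pool remaining) = $9,095.37

Ending inventory = $9,095.37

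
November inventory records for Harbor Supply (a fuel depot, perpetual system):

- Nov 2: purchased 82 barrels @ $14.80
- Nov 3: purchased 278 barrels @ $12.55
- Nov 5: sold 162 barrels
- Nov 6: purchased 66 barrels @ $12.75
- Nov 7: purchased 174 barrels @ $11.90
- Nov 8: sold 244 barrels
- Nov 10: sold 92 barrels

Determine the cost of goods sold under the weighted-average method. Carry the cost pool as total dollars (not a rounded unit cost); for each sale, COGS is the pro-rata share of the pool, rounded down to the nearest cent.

After Nov 2: 82 on hand, pool $1,213.60 (≈ $14.8000 each)
After Nov 3: 360 on hand, pool $4,702.50 (≈ $13.0625 each)
Nov 5, sell 162: 162/360 × $4,702.50 → $2,116.12
After Nov 6: 264 on hand, pool $3,427.88 (≈ $12.9844 each)
After Nov 7: 438 on hand, pool $5,498.48 (≈ $12.5536 each)
Nov 8, sell 244: 244/438 × $5,498.48 → $3,063.08
Nov 10, sell 92: 92/194 × $2,435.40 → $1,154.93
Total COGS = $2,116.12 + $3,063.08 + $1,154.93 = $6,334.13
Ending inventory (cost pool remaining) = $1,280.47

COGS = $6,334.13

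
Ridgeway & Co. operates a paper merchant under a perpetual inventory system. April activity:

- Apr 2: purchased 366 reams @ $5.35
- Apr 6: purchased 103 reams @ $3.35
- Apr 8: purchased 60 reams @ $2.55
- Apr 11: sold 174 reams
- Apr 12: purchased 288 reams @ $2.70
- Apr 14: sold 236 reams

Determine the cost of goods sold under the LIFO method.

Apr 11, 174 sold [LIFO — newest first]: 60 @ $2.55 + 103 @ $3.35 + 11 @ $5.35 = $556.90
Apr 14, 236 sold [LIFO — newest first]: 236 @ $2.70 = $637.20
Total COGS = $556.90 + $637.20 = $1,194.10
Ending inventory: 355 @ $5.35 + 52 @ $2.70 = $2,039.65

COGS = $1,194.10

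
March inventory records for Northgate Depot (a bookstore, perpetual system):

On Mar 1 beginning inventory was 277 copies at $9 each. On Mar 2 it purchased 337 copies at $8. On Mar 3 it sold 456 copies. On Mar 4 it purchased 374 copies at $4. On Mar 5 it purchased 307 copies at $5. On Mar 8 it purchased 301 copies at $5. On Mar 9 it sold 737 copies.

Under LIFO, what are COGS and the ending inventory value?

Mar 3, 456 sold [LIFO — newest first]: 337 @ $8 + 119 @ $9 = $3,767
Mar 9, 737 sold [LIFO — newest first]: 301 @ $5 + 307 @ $5 + 129 @ $4 = $3,556
Total COGS = $3,767 + $3,556 = $7,323
Ending inventory: 158 @ $9 + 245 @ $4 = $2,402

COGS = $7,323; ending inventory = $2,402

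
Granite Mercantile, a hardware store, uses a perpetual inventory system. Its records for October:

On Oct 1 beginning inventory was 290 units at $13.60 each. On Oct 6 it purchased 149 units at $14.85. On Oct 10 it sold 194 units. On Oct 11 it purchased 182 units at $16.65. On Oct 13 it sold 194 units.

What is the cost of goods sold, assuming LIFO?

Oct 10, 194 sold [LIFO — newest first]: 149 @ $14.85 + 45 @ $13.60 = $2,824.65
Oct 13, 194 sold [LIFO — newest first]: 182 @ $16.65 + 12 @ $13.60 = $3,193.50
Total COGS = $2,824.65 + $3,193.50 = $6,018.15
Ending inventory: 233 @ $13.60 = $3,168.80

COGS = $6,018.15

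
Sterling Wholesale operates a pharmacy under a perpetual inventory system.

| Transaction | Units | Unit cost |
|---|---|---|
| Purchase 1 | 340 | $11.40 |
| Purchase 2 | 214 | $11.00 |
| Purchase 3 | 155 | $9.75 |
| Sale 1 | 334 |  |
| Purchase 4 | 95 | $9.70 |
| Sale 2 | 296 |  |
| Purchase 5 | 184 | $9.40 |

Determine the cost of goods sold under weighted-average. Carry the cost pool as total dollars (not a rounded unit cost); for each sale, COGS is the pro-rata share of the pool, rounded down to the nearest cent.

After Purchase 1: 340 on hand, pool $3,876.00 (≈ $11.4000 each)
After Purchase 2: 554 on hand, pool $6,230.00 (≈ $11.2455 each)
After Purchase 3: 709 on hand, pool $7,741.25 (≈ $10.9185 each)
Sale 1, sell 334: 334/709 × $7,741.25 → $3,646.79
After Purchase 4: 470 on hand, pool $5,015.96 (≈ $10.6723 each)
Sale 2, sell 296: 296/470 × $5,015.96 → $3,158.98
After Purchase 5: 358 on hand, pool $3,586.58 (≈ $10.0184 each)
Total COGS = $3,646.79 + $3,158.98 = $6,805.77
Ending inventory (cost pool remaining) = $3,586.58
Check: goods available $10,392.35 = COGS $6,805.77 + ending $3,586.58

COGS = $6,805.77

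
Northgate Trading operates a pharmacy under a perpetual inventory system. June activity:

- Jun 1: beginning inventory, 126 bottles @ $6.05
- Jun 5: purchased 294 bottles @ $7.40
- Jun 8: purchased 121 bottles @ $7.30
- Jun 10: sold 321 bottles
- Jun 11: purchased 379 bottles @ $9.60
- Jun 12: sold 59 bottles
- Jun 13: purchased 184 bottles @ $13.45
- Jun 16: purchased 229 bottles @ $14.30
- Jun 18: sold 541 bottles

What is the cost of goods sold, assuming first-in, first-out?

Jun 10, 321 sold [FIFO — oldest first]: 126 @ $6.05 + 195 @ $7.40 = $2,205.30
Jun 12, 59 sold [FIFO — oldest first]: 59 @ $7.40 = $436.60
Jun 18, 541 sold [FIFO — oldest first]: 40 @ $7.40 + 121 @ $7.30 + 379 @ $9.60 + 1 @ $13.45 = $4,831.15
Total COGS = $2,205.30 + $436.60 + $4,831.15 = $7,473.05
Ending inventory: 183 @ $13.45 + 229 @ $14.30 = $5,736.05
Check: goods available $13,209.10 = COGS $7,473.05 + ending $5,736.05

COGS = $7,473.05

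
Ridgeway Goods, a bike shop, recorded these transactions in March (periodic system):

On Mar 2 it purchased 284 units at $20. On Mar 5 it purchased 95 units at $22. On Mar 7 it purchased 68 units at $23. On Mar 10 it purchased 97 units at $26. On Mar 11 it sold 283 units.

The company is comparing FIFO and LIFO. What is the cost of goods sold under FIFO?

FIFO COGS: 283 @ $20 = $5,660
LIFO COGS: 97 @ $26 + 68 @ $23 + 95 @ $22 + 23 @ $20 = $6,636

COGS = $5,660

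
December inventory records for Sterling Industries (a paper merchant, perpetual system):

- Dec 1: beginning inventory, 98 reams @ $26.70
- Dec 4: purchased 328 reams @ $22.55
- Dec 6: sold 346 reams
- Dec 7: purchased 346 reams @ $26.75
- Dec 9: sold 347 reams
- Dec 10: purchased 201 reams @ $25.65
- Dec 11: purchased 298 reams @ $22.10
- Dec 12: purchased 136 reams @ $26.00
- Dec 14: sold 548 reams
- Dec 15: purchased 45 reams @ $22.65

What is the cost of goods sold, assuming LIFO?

COGS = $30,205.10

Dec 6, 346 sold [LIFO — newest first]: 328 @ $22.55 + 18 @ $26.70 = $7,877.00
Dec 9, 347 sold [LIFO — newest first]: 346 @ $26.75 + 1 @ $26.70 = $9,282.20
Dec 14, 548 sold [LIFO — newest first]: 136 @ $26.00 + 298 @ $22.10 + 114 @ $25.65 = $13,045.90
Total COGS = $7,877.00 + $9,282.20 + $13,045.90 = $30,205.10
Ending inventory: 79 @ $26.70 + 87 @ $25.65 + 45 @ $22.65 = $5,360.10
Check: goods available $35,565.20 = COGS $30,205.10 + ending $5,360.10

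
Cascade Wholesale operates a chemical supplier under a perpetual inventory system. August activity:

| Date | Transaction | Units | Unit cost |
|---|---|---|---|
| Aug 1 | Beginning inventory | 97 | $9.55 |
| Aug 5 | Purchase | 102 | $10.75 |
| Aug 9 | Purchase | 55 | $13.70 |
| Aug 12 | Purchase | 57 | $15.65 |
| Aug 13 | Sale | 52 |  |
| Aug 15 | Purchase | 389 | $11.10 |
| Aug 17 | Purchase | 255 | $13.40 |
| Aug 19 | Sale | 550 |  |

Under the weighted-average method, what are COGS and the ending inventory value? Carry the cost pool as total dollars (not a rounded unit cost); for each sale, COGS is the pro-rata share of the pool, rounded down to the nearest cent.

COGS = $7,185.30; ending inventory = $4,218.00

After Aug 1: 97 on hand, pool $926.35 (≈ $9.5500 each)
After Aug 5: 199 on hand, pool $2,022.85 (≈ $10.1651 each)
After Aug 9: 254 on hand, pool $2,776.35 (≈ $10.9305 each)
After Aug 12: 311 on hand, pool $3,668.40 (≈ $11.7955 each)
Aug 13, sell 52: 52/311 × $3,668.40 → $613.36
After Aug 15: 648 on hand, pool $7,372.94 (≈ $11.3780 each)
After Aug 17: 903 on hand, pool $10,789.94 (≈ $11.9490 each)
Aug 19, sell 550: 550/903 × $10,789.94 → $6,571.94
Total COGS = $613.36 + $6,571.94 = $7,185.30
Ending inventory (cost pool remaining) = $4,218.00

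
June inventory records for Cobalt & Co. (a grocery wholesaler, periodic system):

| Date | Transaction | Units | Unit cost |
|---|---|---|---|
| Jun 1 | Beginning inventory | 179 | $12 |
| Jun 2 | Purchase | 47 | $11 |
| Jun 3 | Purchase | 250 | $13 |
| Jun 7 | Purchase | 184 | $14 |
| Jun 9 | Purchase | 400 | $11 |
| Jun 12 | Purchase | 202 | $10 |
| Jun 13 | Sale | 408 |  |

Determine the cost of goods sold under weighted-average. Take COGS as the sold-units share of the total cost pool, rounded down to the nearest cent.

COGS = $4,820.67

Jun 13, sell 408: 408/1262 × $14,911.00 → $4,820.67
Ending inventory (cost pool remaining) = $10,090.33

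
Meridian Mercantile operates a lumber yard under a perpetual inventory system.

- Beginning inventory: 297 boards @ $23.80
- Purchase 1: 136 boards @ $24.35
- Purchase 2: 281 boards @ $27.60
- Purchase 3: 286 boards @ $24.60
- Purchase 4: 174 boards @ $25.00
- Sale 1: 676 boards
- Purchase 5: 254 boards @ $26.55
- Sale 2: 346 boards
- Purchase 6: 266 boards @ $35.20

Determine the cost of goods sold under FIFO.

COGS = $25,721.40

Sale 1 (676) [FIFO — oldest first]: 297 @ $23.80 + 136 @ $24.35 + 243 @ $27.60 = $17,087.00
Sale 2 (346) [FIFO — oldest first]: 38 @ $27.60 + 286 @ $24.60 + 22 @ $25.00 = $8,634.40
Total COGS = $17,087.00 + $8,634.40 = $25,721.40
Ending inventory: 152 @ $25.00 + 254 @ $26.55 + 266 @ $35.20 = $19,906.90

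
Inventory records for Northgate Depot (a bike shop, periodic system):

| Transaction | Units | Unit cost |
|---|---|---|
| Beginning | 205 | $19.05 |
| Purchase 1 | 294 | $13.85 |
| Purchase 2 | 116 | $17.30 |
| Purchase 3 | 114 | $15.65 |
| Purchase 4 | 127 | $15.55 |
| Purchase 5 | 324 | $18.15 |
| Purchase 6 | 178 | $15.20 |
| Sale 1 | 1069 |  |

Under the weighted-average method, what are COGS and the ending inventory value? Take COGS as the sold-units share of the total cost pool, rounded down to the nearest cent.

Sale 1, sell 1069: 1069/1358 × $22,329.10 → $17,577.17
Ending inventory (cost pool remaining) = $4,751.93
Check: goods available $22,329.10 = COGS $17,577.17 + ending $4,751.93

COGS = $17,577.17; ending inventory = $4,751.93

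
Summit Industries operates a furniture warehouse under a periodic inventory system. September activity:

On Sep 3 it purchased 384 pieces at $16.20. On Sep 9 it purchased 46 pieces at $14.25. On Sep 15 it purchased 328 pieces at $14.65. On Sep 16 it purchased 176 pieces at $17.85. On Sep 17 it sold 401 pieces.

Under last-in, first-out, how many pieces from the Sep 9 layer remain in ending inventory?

46

Sep 17, 401 sold [LIFO — newest first]: 176 @ $17.85 + 225 @ $14.65 = $6,437.85
Ending inventory: 384 @ $16.20 + 46 @ $14.25 + 103 @ $14.65 = $8,385.25
Check: goods available $14,823.10 = COGS $6,437.85 + ending $8,385.25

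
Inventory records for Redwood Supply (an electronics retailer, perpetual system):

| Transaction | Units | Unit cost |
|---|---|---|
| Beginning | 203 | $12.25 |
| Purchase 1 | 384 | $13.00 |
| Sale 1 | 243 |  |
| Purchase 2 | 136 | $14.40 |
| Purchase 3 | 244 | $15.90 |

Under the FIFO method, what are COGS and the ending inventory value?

Sale 1 (243) [FIFO — oldest first]: 203 @ $12.25 + 40 @ $13.00 = $3,006.75
Ending inventory: 344 @ $13.00 + 136 @ $14.40 + 244 @ $15.90 = $10,310.00

COGS = $3,006.75; ending inventory = $10,310.00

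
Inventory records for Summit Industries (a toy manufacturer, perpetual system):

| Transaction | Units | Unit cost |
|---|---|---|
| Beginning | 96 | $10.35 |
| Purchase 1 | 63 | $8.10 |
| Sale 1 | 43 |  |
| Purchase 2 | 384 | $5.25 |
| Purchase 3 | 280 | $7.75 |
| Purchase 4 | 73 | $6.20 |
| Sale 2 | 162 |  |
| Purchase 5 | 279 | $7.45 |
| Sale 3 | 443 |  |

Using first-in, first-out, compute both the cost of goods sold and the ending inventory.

COGS = $4,333.65; ending inventory = $3,887.40

Sale 1 (43) [FIFO — oldest first]: 43 @ $10.35 = $445.05
Sale 2 (162) [FIFO — oldest first]: 53 @ $10.35 + 63 @ $8.10 + 46 @ $5.25 = $1,300.35
Sale 3 (443) [FIFO — oldest first]: 338 @ $5.25 + 105 @ $7.75 = $2,588.25
Total COGS = $445.05 + $1,300.35 + $2,588.25 = $4,333.65
Ending inventory: 175 @ $7.75 + 73 @ $6.20 + 279 @ $7.45 = $3,887.40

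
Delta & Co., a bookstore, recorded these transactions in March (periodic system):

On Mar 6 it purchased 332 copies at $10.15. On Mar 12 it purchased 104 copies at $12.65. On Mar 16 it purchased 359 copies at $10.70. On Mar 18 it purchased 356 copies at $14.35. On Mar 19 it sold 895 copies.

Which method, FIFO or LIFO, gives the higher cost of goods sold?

FIFO COGS: 332 @ $10.15 + 104 @ $12.65 + 359 @ $10.70 + 100 @ $14.35 = $9,961.70
LIFO COGS: 356 @ $14.35 + 359 @ $10.70 + 104 @ $12.65 + 76 @ $10.15 = $11,036.90

LIFO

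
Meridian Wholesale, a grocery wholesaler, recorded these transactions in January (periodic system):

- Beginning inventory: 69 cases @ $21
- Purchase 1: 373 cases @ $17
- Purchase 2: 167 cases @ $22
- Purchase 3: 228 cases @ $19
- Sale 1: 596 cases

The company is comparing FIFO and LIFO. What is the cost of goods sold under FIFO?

FIFO COGS: 69 @ $21 + 373 @ $17 + 154 @ $22 = $11,178
LIFO COGS: 228 @ $19 + 167 @ $22 + 201 @ $17 = $11,423

COGS = $11,178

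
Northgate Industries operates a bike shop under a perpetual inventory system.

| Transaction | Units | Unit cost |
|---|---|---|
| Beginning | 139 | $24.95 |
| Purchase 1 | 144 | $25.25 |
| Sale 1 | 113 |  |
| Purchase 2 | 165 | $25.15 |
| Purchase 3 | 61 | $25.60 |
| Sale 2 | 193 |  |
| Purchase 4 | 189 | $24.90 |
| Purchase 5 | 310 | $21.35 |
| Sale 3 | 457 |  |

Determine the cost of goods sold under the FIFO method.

Sale 1 (113) [FIFO — oldest first]: 113 @ $24.95 = $2,819.35
Sale 2 (193) [FIFO — oldest first]: 26 @ $24.95 + 144 @ $25.25 + 23 @ $25.15 = $4,863.15
Sale 3 (457) [FIFO — oldest first]: 142 @ $25.15 + 61 @ $25.60 + 189 @ $24.90 + 65 @ $21.35 = $11,226.75
Total COGS = $2,819.35 + $4,863.15 + $11,226.75 = $18,909.25
Ending inventory: 245 @ $21.35 = $5,230.75
Check: goods available $24,140.00 = COGS $18,909.25 + ending $5,230.75

COGS = $18,909.25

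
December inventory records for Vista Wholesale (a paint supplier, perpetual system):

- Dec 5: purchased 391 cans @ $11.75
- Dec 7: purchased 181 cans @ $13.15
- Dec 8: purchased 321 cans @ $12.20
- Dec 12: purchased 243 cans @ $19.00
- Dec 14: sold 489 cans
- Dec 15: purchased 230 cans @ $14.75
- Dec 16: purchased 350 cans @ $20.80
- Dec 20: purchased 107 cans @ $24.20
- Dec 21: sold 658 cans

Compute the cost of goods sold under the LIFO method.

Dec 14, 489 sold [LIFO — newest first]: 243 @ $19.00 + 246 @ $12.20 = $7,618.20
Dec 21, 658 sold [LIFO — newest first]: 107 @ $24.20 + 350 @ $20.80 + 201 @ $14.75 = $12,834.15
Total COGS = $7,618.20 + $12,834.15 = $20,452.35
Ending inventory: 391 @ $11.75 + 181 @ $13.15 + 75 @ $12.20 + 29 @ $14.75 = $8,317.15

COGS = $20,452.35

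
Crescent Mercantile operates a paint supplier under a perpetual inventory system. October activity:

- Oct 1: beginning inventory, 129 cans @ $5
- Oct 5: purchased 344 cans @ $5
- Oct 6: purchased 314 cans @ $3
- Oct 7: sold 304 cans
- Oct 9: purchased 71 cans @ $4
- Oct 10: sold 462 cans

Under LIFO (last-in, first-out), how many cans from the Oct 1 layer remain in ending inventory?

Oct 7, 304 sold [LIFO — newest first]: 304 @ $3 = $912
Oct 10, 462 sold [LIFO — newest first]: 71 @ $4 + 10 @ $3 + 344 @ $5 + 37 @ $5 = $2,219
Total COGS = $912 + $2,219 = $3,131
Ending inventory: 92 @ $5 = $460

92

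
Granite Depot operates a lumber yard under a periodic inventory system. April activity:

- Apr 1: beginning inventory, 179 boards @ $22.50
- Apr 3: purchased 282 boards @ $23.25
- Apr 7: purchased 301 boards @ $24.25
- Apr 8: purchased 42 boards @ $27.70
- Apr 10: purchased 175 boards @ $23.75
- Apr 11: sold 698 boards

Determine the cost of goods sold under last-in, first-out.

COGS = $16,803.90

Apr 11, 698 sold [LIFO — newest first]: 175 @ $23.75 + 42 @ $27.70 + 301 @ $24.25 + 180 @ $23.25 = $16,803.90
Ending inventory: 179 @ $22.50 + 102 @ $23.25 = $6,399.00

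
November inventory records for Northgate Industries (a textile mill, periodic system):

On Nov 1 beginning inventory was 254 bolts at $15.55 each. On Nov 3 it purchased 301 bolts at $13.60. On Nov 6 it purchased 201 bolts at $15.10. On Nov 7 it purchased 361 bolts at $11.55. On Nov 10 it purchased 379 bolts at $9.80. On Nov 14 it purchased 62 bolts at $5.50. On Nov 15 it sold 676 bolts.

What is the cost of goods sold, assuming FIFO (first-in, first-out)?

Nov 15, 676 sold [FIFO — oldest first]: 254 @ $15.55 + 301 @ $13.60 + 121 @ $15.10 = $9,870.40
Ending inventory: 80 @ $15.10 + 361 @ $11.55 + 379 @ $9.80 + 62 @ $5.50 = $9,432.75

COGS = $9,870.40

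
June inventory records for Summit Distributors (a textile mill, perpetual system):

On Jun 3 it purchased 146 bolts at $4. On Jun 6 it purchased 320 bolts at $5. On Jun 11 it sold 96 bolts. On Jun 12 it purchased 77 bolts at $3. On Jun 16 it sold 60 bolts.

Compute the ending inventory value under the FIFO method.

Jun 11, 96 sold [FIFO — oldest first]: 96 @ $4 = $384
Jun 16, 60 sold [FIFO — oldest first]: 50 @ $4 + 10 @ $5 = $250
Total COGS = $384 + $250 = $634
Ending inventory: 310 @ $5 + 77 @ $3 = $1,781

Ending inventory = $1,781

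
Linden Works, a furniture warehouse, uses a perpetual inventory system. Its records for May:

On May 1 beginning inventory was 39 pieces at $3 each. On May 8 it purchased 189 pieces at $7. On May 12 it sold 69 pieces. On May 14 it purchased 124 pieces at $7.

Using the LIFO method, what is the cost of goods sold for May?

COGS = $483

May 12, 69 sold [LIFO — newest first]: 69 @ $7 = $483
Ending inventory: 39 @ $3 + 120 @ $7 + 124 @ $7 = $1,825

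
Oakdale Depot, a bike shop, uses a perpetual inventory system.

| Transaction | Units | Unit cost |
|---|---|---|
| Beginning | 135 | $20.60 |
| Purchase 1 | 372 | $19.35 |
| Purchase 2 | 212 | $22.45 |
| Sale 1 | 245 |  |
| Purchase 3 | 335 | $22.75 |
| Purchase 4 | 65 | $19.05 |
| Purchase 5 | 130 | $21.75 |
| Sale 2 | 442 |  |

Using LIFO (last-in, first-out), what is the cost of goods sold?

Sale 1 (245) [LIFO — newest first]: 212 @ $22.45 + 33 @ $19.35 = $5,397.95
Sale 2 (442) [LIFO — newest first]: 130 @ $21.75 + 65 @ $19.05 + 247 @ $22.75 = $9,685.00
Total COGS = $5,397.95 + $9,685.00 = $15,082.95
Ending inventory: 135 @ $20.60 + 339 @ $19.35 + 88 @ $22.75 = $11,342.65

COGS = $15,082.95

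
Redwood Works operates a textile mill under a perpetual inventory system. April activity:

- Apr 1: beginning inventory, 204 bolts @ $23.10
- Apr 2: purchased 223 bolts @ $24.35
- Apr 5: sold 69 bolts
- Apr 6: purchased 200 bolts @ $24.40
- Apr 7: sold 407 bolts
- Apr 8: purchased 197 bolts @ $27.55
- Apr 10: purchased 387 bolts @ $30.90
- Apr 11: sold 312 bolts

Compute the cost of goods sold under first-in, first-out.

COGS = $19,458.00

Apr 5, 69 sold [FIFO — oldest first]: 69 @ $23.10 = $1,593.90
Apr 7, 407 sold [FIFO — oldest first]: 135 @ $23.10 + 223 @ $24.35 + 49 @ $24.40 = $9,744.15
Apr 11, 312 sold [FIFO — oldest first]: 151 @ $24.40 + 161 @ $27.55 = $8,119.95
Total COGS = $1,593.90 + $9,744.15 + $8,119.95 = $19,458.00
Ending inventory: 36 @ $27.55 + 387 @ $30.90 = $12,950.10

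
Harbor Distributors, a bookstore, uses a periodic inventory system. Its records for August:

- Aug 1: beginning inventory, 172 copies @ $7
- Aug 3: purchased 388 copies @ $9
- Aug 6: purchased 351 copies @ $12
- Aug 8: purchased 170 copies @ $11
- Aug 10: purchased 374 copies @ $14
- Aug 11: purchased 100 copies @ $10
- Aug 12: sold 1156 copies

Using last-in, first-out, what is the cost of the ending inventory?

Ending inventory = $3,247

Aug 12, 1156 sold [LIFO — newest first]: 100 @ $10 + 374 @ $14 + 170 @ $11 + 351 @ $12 + 161 @ $9 = $13,767
Ending inventory: 172 @ $7 + 227 @ $9 = $3,247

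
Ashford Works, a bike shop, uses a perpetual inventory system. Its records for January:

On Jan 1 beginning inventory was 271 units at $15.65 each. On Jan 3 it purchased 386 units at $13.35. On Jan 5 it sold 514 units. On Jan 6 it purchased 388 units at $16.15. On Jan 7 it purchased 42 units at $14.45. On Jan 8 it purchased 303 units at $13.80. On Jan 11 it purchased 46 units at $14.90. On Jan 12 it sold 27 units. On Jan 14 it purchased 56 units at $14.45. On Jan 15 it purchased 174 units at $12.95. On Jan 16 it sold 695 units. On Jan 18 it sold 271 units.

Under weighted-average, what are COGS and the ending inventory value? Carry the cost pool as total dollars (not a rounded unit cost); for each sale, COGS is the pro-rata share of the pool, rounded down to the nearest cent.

COGS = $21,872.63; ending inventory = $2,324.02

After Jan 1: 271 on hand, pool $4,241.15 (≈ $15.6500 each)
After Jan 3: 657 on hand, pool $9,394.25 (≈ $14.2987 each)
Jan 5, sell 514: 514/657 × $9,394.25 → $7,349.53
After Jan 6: 531 on hand, pool $8,310.92 (≈ $15.6515 each)
After Jan 7: 573 on hand, pool $8,917.82 (≈ $15.5634 each)
After Jan 8: 876 on hand, pool $13,099.22 (≈ $14.9534 each)
After Jan 11: 922 on hand, pool $13,784.62 (≈ $14.9508 each)
Jan 12, sell 27: 27/922 × $13,784.62 → $403.67
After Jan 14: 951 on hand, pool $14,190.15 (≈ $14.9213 each)
After Jan 15: 1125 on hand, pool $16,443.45 (≈ $14.6164 each)
Jan 16, sell 695: 695/1125 × $16,443.45 → $10,158.39
Jan 18, sell 271: 271/430 × $6,285.06 → $3,961.04
Total COGS = $7,349.53 + $403.67 + $10,158.39 + $3,961.04 = $21,872.63
Ending inventory (cost pool remaining) = $2,324.02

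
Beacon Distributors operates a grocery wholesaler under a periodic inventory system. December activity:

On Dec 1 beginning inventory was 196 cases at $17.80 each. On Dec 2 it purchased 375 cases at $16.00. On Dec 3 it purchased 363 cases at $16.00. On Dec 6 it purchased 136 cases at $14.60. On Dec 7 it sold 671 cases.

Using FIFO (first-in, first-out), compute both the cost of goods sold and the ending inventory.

COGS = $11,088.80; ending inventory = $6,193.60

Dec 7, 671 sold [FIFO — oldest first]: 196 @ $17.80 + 375 @ $16.00 + 100 @ $16.00 = $11,088.80
Ending inventory: 263 @ $16.00 + 136 @ $14.60 = $6,193.60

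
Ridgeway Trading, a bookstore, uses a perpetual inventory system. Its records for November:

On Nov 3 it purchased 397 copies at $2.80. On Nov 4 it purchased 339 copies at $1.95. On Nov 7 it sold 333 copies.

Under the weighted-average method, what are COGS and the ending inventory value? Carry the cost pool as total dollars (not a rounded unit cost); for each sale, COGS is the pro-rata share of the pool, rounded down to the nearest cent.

After Nov 3: 397 on hand, pool $1,111.60 (≈ $2.8000 each)
After Nov 4: 736 on hand, pool $1,772.65 (≈ $2.4085 each)
Nov 7, sell 333: 333/736 × $1,772.65 → $802.02
Ending inventory (cost pool remaining) = $970.63
Check: goods available $1,772.65 = COGS $802.02 + ending $970.63

COGS = $802.02; ending inventory = $970.63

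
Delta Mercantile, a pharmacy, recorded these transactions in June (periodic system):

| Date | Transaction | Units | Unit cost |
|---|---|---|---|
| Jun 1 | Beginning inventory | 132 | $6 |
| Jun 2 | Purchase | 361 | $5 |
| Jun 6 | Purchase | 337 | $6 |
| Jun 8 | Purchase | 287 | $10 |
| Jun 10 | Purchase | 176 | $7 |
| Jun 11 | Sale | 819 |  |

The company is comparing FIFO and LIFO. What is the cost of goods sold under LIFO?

FIFO COGS: 132 @ $6 + 361 @ $5 + 326 @ $6 = $4,553
LIFO COGS: 176 @ $7 + 287 @ $10 + 337 @ $6 + 19 @ $5 = $6,219

COGS = $6,219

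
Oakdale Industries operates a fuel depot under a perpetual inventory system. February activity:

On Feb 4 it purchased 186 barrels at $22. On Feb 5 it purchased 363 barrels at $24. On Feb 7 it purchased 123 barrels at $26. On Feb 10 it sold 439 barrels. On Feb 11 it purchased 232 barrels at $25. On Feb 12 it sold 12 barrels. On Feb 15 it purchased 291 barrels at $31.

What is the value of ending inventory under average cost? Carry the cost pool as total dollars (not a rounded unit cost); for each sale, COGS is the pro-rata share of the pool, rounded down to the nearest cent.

Ending inventory = $20,076.47

After Feb 4: 186 on hand, pool $4,092.00 (≈ $22.0000 each)
After Feb 5: 549 on hand, pool $12,804.00 (≈ $23.3224 each)
After Feb 7: 672 on hand, pool $16,002.00 (≈ $23.8125 each)
Feb 10, sell 439: 439/672 × $16,002.00 → $10,453.68
After Feb 11: 465 on hand, pool $11,348.32 (≈ $24.4050 each)
Feb 12, sell 12: 12/465 × $11,348.32 → $292.85
After Feb 15: 744 on hand, pool $20,076.47 (≈ $26.9845 each)
Total COGS = $10,453.68 + $292.85 = $10,746.53
Ending inventory (cost pool remaining) = $20,076.47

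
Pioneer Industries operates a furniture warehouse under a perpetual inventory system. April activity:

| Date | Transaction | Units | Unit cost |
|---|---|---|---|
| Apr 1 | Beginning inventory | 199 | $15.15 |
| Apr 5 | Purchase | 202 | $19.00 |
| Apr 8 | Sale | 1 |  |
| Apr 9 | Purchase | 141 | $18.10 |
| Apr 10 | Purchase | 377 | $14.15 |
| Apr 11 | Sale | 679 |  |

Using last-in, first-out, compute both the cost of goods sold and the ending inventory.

COGS = $10,964.65; ending inventory = $3,774.85

Apr 8, 1 sold [LIFO — newest first]: 1 @ $19.00 = $19.00
Apr 11, 679 sold [LIFO — newest first]: 377 @ $14.15 + 141 @ $18.10 + 161 @ $19.00 = $10,945.65
Total COGS = $19.00 + $10,945.65 = $10,964.65
Ending inventory: 199 @ $15.15 + 40 @ $19.00 = $3,774.85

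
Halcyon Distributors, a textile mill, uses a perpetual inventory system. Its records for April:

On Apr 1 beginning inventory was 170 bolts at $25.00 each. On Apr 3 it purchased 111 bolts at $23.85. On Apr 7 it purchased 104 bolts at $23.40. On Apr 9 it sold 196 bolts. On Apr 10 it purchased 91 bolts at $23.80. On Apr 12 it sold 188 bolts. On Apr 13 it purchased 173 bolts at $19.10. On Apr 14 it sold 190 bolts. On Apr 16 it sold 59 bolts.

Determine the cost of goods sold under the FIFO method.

COGS = $14,495.45

Apr 9, 196 sold [FIFO — oldest first]: 170 @ $25.00 + 26 @ $23.85 = $4,870.10
Apr 12, 188 sold [FIFO — oldest first]: 85 @ $23.85 + 103 @ $23.40 = $4,437.45
Apr 14, 190 sold [FIFO — oldest first]: 1 @ $23.40 + 91 @ $23.80 + 98 @ $19.10 = $4,061.00
Apr 16, 59 sold [FIFO — oldest first]: 59 @ $19.10 = $1,126.90
Total COGS = $4,870.10 + $4,437.45 + $4,061.00 + $1,126.90 = $14,495.45
Ending inventory: 16 @ $19.10 = $305.60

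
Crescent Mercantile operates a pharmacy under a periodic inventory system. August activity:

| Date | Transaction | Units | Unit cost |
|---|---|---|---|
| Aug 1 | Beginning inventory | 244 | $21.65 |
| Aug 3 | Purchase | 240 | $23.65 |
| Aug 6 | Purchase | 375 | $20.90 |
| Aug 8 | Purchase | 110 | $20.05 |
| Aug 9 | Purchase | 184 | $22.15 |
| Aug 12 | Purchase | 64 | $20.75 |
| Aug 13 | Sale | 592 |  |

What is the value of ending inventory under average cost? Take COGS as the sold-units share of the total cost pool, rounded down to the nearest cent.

Aug 13, sell 592: 592/1217 × $26,405.20 → $12,844.60
Ending inventory (cost pool remaining) = $13,560.60

Ending inventory = $13,560.60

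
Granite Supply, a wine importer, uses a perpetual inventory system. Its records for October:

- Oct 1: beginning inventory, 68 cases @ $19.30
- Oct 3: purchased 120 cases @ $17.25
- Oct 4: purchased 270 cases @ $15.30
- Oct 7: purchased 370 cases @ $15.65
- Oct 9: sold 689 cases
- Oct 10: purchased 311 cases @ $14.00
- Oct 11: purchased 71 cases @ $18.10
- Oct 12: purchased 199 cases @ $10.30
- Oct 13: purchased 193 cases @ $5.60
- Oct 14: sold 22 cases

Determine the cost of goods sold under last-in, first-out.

COGS = $10,889.95

Oct 9, 689 sold [LIFO — newest first]: 370 @ $15.65 + 270 @ $15.30 + 49 @ $17.25 = $10,766.75
Oct 14, 22 sold [LIFO — newest first]: 22 @ $5.60 = $123.20
Total COGS = $10,766.75 + $123.20 = $10,889.95
Ending inventory: 68 @ $19.30 + 71 @ $17.25 + 311 @ $14.00 + 71 @ $18.10 + 199 @ $10.30 + 171 @ $5.60 = $11,183.55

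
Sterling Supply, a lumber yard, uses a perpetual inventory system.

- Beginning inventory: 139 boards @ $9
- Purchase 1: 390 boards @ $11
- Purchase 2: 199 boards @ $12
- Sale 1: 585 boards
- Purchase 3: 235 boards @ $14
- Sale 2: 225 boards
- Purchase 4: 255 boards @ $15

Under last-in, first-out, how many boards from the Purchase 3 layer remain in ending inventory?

10

Sale 1 (585) [LIFO — newest first]: 199 @ $12 + 386 @ $11 = $6,634
Sale 2 (225) [LIFO — newest first]: 225 @ $14 = $3,150
Total COGS = $6,634 + $3,150 = $9,784
Ending inventory: 139 @ $9 + 4 @ $11 + 10 @ $14 + 255 @ $15 = $5,260
Check: goods available $15,044 = COGS $9,784 + ending $5,260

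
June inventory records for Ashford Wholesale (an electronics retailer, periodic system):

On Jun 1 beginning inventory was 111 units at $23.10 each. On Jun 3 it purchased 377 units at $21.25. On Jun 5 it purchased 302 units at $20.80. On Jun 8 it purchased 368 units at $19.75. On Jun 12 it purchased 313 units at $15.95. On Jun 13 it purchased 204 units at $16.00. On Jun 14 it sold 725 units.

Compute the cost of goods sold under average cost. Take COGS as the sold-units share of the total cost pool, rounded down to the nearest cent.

COGS = $14,015.78

Jun 14, sell 725: 725/1675 × $32,381.30 → $14,015.78
Ending inventory (cost pool remaining) = $18,365.52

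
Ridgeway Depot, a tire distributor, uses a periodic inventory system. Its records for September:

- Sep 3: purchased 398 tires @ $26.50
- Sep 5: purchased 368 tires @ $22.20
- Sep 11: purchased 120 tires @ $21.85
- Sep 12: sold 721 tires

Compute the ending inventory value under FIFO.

Sep 12, 721 sold [FIFO — oldest first]: 398 @ $26.50 + 323 @ $22.20 = $17,717.60
Ending inventory: 45 @ $22.20 + 120 @ $21.85 = $3,621.00

Ending inventory = $3,621.00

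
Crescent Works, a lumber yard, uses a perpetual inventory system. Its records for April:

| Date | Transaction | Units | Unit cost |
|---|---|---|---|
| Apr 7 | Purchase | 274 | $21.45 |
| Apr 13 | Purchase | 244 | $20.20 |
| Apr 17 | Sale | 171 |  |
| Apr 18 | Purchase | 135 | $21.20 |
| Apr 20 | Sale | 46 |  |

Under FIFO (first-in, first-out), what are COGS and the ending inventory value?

COGS = $4,654.65; ending inventory = $9,013.45

Apr 17, 171 sold [FIFO — oldest first]: 171 @ $21.45 = $3,667.95
Apr 20, 46 sold [FIFO — oldest first]: 46 @ $21.45 = $986.70
Total COGS = $3,667.95 + $986.70 = $4,654.65
Ending inventory: 57 @ $21.45 + 244 @ $20.20 + 135 @ $21.20 = $9,013.45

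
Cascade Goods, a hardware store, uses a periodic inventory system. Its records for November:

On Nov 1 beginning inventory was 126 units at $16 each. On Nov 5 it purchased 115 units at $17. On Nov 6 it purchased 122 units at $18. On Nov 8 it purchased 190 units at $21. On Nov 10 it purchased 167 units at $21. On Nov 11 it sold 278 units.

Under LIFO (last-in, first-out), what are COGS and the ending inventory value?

COGS = $5,838; ending inventory = $7,826

Nov 11, 278 sold [LIFO — newest first]: 167 @ $21 + 111 @ $21 = $5,838
Ending inventory: 126 @ $16 + 115 @ $17 + 122 @ $18 + 79 @ $21 = $7,826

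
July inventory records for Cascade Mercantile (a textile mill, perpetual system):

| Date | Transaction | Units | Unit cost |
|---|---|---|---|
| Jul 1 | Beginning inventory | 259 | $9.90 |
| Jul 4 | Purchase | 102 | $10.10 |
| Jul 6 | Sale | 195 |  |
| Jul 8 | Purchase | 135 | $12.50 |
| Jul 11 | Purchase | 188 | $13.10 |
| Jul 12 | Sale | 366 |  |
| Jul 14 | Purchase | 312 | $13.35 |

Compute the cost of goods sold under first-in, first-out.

Jul 6, 195 sold [FIFO — oldest first]: 195 @ $9.90 = $1,930.50
Jul 12, 366 sold [FIFO — oldest first]: 64 @ $9.90 + 102 @ $10.10 + 135 @ $12.50 + 65 @ $13.10 = $4,202.80
Total COGS = $1,930.50 + $4,202.80 = $6,133.30
Ending inventory: 123 @ $13.10 + 312 @ $13.35 = $5,776.50
Check: goods available $11,909.80 = COGS $6,133.30 + ending $5,776.50

COGS = $6,133.30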